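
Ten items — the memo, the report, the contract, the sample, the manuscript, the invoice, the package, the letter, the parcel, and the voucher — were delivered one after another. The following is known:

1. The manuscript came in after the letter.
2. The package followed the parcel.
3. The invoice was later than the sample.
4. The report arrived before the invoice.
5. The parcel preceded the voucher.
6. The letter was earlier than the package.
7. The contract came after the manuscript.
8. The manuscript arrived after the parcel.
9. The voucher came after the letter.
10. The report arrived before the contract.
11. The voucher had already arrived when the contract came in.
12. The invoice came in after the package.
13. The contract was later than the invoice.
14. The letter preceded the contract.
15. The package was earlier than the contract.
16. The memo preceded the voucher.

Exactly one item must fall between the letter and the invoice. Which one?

the package

Tracing the constraints gives the letter → the package → the invoice, so the package sits after the letter and before the invoice.
No other item is forced both after the letter and before the invoice.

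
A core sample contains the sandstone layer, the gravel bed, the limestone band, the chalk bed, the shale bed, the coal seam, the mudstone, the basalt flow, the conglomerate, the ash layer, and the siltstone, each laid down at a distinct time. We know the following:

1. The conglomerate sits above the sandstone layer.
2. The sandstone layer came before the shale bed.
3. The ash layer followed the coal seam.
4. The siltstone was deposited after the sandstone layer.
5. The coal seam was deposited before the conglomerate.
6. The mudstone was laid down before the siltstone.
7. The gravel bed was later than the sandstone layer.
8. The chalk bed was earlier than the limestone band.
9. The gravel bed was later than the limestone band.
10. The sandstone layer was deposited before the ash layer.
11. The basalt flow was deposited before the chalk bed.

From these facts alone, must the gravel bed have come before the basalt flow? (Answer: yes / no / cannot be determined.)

no

Tracing the constraints gives the basalt flow → the chalk bed → the limestone band → the gravel bed, so the basalt flow must come before the gravel bed.
That means the gravel bed cannot be before the basalt flow.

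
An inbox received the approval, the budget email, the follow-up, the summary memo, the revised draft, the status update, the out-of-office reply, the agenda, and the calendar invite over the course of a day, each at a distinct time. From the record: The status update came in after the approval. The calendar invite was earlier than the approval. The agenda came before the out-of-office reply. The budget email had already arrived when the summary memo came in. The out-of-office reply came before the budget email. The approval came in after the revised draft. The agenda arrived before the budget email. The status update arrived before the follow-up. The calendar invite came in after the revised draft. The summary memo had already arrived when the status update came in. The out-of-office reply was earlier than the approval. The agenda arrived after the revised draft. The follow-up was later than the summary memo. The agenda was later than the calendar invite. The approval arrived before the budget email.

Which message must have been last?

Every other message has a chain of constraints placing it before the follow-up, so the follow-up is last.

the follow-up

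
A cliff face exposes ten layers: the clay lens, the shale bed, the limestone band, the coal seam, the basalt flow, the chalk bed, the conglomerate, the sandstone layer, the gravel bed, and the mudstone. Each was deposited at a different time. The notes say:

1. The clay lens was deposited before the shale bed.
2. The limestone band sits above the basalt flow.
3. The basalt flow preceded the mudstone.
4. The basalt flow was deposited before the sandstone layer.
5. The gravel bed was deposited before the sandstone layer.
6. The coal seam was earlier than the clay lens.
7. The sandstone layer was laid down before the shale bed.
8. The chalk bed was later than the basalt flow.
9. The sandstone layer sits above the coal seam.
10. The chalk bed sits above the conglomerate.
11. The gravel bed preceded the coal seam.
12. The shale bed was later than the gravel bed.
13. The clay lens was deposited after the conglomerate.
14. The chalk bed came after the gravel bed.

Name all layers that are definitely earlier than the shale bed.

the basalt flow, the clay lens, the coal seam, the conglomerate, the gravel bed, the sandstone layer

Directly stated before the shale bed: the clay lens, the gravel bed, and the sandstone layer.
The basalt flow reaches the shale bed via the basalt flow → the sandstone layer → the shale bed.
The coal seam reaches the shale bed via the coal seam → the sandstone layer → the shale bed.
The conglomerate reaches the shale bed via the conglomerate → the clay lens → the shale bed.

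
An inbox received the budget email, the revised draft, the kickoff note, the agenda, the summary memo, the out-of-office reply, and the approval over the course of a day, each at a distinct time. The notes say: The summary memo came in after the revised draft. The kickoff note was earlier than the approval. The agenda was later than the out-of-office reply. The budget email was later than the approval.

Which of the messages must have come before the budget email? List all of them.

Directly stated before the budget email: the approval.
The kickoff note reaches the budget email via the kickoff note → the approval → the budget email.
No chain forces the agenda (or any of the others) ahead of the budget email.

the approval, the kickoff note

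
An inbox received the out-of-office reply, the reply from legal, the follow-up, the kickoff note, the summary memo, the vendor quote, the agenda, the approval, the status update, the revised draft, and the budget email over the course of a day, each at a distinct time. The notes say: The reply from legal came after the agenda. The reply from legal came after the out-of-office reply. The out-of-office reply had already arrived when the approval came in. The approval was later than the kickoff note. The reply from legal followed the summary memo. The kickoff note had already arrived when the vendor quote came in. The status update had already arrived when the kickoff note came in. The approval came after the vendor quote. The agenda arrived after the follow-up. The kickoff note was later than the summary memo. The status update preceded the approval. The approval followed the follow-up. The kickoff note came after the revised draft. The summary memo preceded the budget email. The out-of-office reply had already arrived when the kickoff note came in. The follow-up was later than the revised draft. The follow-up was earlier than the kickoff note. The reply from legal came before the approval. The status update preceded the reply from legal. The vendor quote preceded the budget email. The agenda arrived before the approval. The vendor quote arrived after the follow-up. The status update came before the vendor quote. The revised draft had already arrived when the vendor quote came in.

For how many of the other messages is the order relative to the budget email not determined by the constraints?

Forced before the budget email: the follow-up, the kickoff note, the out-of-office reply, the revised draft, the status update, the summary memo, and the vendor quote.
That leaves the agenda, the approval, and the reply from legal with no forced order relative to the budget email — 3.

3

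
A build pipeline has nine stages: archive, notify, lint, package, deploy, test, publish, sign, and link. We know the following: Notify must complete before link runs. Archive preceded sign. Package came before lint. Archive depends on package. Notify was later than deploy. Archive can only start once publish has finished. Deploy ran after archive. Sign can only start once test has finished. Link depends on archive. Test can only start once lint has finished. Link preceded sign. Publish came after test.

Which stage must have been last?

sign

Every other stage has a chain of constraints placing it before sign, so sign is last.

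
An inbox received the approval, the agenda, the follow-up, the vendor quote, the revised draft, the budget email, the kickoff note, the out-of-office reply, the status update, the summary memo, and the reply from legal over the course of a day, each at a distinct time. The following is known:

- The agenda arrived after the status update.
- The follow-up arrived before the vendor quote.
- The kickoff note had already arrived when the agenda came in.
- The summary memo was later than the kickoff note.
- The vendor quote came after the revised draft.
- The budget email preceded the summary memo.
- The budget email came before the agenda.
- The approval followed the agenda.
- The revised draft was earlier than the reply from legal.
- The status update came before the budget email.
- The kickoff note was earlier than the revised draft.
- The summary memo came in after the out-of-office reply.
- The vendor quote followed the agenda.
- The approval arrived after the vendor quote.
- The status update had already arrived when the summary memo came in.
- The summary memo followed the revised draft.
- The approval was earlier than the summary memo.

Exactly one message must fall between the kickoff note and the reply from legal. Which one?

Tracing the constraints gives the kickoff note → the revised draft → the reply from legal, so the revised draft sits after the kickoff note and before the reply from legal.
No other message is forced both after the kickoff note and before the reply from legal.

the revised draft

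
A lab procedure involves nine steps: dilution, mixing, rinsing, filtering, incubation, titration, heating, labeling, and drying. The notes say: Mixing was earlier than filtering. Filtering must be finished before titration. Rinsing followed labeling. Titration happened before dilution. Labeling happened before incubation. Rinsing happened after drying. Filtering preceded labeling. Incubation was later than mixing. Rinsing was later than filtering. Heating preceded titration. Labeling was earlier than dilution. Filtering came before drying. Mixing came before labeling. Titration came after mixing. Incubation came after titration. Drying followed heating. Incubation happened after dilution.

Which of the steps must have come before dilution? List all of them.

Directly stated before dilution: labeling and titration.
Filtering reaches dilution via filtering → titration → dilution.
Heating reaches dilution via heating → titration → dilution.
Mixing reaches dilution via mixing → labeling → dilution.

filtering, heating, labeling, mixing, titration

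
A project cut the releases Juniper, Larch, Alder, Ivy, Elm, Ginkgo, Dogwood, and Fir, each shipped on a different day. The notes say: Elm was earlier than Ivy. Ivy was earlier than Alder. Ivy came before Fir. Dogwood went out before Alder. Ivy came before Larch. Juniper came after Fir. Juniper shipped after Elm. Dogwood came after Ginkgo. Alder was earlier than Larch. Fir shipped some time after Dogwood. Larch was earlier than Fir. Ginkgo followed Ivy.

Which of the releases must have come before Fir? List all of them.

Directly stated before Fir: Dogwood, Ivy, and Larch.
Alder reaches Fir via Alder → Larch → Fir.
Elm reaches Fir via Elm → Ivy → Fir.
Ginkgo reaches Fir via Ginkgo → Dogwood → Fir.
No chain forces Juniper ahead of Fir.

Alder, Dogwood, Elm, Ginkgo, Ivy, Larch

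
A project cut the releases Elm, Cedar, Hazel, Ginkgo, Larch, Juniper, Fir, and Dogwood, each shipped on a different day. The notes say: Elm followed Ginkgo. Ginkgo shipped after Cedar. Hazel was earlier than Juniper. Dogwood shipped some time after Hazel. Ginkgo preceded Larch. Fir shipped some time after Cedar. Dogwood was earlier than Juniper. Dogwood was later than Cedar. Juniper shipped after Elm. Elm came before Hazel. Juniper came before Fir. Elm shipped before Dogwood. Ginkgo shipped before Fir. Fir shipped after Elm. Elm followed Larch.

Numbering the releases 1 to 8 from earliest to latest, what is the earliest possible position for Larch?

Cedar and Ginkgo must both come before Larch — 2 forced predecessors.
Nothing else is forced ahead of Larch, so its earliest slot is position 2 + 1 = 3.

3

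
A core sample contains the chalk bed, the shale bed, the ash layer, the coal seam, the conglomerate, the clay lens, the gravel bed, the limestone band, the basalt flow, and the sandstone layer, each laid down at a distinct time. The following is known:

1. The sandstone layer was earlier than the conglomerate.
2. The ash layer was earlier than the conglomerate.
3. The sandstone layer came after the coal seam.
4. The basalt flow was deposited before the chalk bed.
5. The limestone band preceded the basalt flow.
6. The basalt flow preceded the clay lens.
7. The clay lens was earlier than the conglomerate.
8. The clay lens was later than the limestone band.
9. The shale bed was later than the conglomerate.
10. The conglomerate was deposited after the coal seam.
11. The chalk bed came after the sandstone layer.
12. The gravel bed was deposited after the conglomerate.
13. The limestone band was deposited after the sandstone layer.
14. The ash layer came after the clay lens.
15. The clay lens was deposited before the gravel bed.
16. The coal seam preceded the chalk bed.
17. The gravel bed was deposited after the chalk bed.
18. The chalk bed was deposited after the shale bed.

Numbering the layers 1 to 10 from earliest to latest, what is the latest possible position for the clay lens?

The clay lens must come before the ash layer, the chalk bed, the conglomerate, the gravel bed, and the shale bed — 5 layers forced after it.
Everything else can be placed before the clay lens in some valid order, so the clay lens can sit as late as position 10 − 5 = 5.

5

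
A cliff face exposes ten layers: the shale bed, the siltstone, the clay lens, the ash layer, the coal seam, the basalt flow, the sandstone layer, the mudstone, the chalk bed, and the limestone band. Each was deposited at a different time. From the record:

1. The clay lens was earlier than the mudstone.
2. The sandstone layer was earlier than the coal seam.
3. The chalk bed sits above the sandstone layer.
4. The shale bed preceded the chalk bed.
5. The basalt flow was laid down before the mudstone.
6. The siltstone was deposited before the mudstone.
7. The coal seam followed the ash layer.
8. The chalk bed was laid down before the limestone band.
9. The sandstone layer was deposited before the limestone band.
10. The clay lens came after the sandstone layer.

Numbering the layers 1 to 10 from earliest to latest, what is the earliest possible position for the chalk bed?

The sandstone layer and the shale bed must both come before the chalk bed — 2 forced predecessors.
Nothing else is forced ahead of the chalk bed, so its earliest slot is position 2 + 1 = 3.

3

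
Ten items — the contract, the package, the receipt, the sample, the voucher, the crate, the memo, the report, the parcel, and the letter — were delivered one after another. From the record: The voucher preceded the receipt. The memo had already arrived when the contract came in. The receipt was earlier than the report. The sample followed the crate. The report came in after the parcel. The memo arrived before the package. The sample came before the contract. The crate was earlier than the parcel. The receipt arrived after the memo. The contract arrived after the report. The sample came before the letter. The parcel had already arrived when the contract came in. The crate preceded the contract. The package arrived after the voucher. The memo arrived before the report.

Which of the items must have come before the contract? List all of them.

Directly stated before the contract: the crate, the memo, the parcel, the report, and the sample.
The receipt reaches the contract via the receipt → the report → the contract.
The voucher reaches the contract via the voucher → the receipt → the report → the contract.
No chain forces the letter (or any of the others) ahead of the contract.

the crate, the memo, the parcel, the receipt, the report, the sample, the voucher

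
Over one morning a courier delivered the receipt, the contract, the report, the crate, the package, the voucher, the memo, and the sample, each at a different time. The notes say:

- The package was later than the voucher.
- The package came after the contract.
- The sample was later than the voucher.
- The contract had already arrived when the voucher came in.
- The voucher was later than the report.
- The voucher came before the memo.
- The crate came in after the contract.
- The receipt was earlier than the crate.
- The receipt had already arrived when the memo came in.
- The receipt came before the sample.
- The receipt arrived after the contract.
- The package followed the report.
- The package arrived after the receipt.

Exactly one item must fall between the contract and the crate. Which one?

Tracing the constraints gives the contract → the receipt → the crate, so the receipt sits after the contract and before the crate.
No other item is forced both after the contract and before the crate.

the receipt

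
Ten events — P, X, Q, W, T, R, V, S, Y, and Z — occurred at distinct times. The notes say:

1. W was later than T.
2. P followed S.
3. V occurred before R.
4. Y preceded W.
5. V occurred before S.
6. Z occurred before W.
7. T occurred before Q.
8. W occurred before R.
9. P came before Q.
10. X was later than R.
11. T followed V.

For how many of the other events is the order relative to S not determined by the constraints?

Forced before S: V; forced after S: P and Q.
That leaves R, T, W, X, Y, and Z with no forced order relative to S — 6.

6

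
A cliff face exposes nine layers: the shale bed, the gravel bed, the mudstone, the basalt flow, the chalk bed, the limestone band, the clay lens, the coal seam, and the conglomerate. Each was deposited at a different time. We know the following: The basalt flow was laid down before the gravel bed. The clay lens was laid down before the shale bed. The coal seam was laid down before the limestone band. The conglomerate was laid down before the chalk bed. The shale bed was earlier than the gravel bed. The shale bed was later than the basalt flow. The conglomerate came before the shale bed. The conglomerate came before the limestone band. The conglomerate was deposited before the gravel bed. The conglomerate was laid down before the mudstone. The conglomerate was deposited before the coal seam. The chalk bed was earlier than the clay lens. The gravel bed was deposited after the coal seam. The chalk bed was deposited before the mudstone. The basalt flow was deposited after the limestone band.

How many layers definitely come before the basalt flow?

Directly stated before the basalt flow: the limestone band.
The coal seam reaches the basalt flow via the coal seam → the limestone band → the basalt flow.
The conglomerate reaches the basalt flow via the conglomerate → the limestone band → the basalt flow.
That's the coal seam, the conglomerate, and the limestone band — 3 in all.

3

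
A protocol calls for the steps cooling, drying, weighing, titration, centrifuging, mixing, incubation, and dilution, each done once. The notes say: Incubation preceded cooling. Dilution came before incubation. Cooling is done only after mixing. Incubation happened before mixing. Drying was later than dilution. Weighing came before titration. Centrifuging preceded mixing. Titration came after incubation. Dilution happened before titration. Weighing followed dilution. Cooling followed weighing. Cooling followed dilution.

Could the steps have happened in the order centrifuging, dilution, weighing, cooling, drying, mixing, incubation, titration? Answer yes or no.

no

The constraints require mixing before cooling, but in the proposed sequence cooling appears ahead of mixing. That one violation is enough.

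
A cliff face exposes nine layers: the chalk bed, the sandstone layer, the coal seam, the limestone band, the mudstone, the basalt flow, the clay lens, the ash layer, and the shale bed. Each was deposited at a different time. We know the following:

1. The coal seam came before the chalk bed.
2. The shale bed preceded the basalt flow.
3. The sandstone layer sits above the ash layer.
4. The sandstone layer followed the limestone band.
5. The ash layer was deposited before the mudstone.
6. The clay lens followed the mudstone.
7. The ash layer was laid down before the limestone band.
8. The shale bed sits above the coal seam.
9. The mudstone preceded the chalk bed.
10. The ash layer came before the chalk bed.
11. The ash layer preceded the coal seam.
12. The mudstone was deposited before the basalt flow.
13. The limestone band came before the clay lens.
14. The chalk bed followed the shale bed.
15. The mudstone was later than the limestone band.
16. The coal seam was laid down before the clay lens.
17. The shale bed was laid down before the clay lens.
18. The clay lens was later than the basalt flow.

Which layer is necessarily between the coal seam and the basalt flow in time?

the shale bed

Tracing the constraints gives the coal seam → the shale bed → the basalt flow, so the shale bed sits after the coal seam and before the basalt flow.
No other layer is forced both after the coal seam and before the basalt flow.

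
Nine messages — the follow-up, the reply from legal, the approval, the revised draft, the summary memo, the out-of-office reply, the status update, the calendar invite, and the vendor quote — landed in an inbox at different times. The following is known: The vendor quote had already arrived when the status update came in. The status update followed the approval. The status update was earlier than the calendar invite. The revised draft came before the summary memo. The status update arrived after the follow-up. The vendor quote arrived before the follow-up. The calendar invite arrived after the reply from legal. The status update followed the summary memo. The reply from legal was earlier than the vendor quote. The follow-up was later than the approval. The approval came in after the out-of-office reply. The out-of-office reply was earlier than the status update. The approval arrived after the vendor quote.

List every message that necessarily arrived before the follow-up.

Directly stated before the follow-up: the approval and the vendor quote.
The out-of-office reply reaches the follow-up via the out-of-office reply → the approval → the follow-up.
The reply from legal reaches the follow-up via the reply from legal → the vendor quote → the follow-up.

the approval, the out-of-office reply, the reply from legal, the vendor quote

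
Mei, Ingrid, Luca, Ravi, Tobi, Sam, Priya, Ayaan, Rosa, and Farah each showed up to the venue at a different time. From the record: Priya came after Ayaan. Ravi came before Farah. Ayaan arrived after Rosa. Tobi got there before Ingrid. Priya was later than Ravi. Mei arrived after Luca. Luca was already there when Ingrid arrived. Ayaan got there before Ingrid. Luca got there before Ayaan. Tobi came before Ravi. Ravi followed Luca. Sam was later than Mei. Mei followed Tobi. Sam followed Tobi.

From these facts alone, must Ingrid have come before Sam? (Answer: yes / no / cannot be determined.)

No chain of stated constraints runs from Ingrid to Sam, and none runs from Sam to Ingrid either.
So the relative order of Ingrid and Sam is not fixed by the given facts.

cannot be determined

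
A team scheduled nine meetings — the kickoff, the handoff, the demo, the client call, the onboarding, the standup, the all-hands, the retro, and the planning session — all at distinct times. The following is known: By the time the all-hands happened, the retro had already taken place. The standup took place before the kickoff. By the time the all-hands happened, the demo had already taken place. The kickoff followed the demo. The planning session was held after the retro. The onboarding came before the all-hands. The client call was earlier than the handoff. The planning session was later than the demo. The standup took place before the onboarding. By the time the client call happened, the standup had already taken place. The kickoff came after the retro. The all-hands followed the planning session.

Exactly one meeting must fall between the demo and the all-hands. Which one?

Tracing the constraints gives the demo → the planning session → the all-hands, so the planning session sits after the demo and before the all-hands.
No other meeting is forced both after the demo and before the all-hands.

the planning session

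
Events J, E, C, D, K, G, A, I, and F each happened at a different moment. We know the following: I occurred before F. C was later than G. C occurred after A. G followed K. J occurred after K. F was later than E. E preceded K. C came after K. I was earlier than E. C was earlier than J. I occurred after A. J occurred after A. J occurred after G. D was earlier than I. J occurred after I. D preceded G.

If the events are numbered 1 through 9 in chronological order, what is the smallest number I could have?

3

A and D must both come before I — 2 forced predecessors.
Nothing else is forced ahead of I, so its earliest slot is position 2 + 1 = 3.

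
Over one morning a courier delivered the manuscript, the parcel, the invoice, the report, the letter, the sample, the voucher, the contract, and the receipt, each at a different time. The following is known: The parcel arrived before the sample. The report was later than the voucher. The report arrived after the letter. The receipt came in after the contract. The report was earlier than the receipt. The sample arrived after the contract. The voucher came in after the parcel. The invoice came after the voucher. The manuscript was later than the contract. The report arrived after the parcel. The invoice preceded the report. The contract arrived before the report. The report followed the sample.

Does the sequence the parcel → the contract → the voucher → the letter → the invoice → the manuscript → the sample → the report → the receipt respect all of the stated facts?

Check each stated constraint against the proposed order — e.g. the parcel is ahead of the report; the contract is ahead of the receipt. Every pair is in the required order; nothing is violated.

yes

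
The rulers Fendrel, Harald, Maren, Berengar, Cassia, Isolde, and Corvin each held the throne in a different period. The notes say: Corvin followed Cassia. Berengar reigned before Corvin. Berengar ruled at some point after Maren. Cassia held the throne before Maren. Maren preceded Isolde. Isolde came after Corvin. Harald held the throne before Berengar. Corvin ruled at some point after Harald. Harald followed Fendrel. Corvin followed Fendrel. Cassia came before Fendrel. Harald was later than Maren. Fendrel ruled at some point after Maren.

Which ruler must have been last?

Isolde

Every other ruler has a chain of constraints placing them before Isolde, so Isolde is last.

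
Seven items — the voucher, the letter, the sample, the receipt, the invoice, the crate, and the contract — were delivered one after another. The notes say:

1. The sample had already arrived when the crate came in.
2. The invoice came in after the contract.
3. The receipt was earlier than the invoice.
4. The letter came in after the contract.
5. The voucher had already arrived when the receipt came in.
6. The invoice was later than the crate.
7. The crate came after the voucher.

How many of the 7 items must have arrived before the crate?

2

Directly stated before the crate: the sample and the voucher.
That's the sample and the voucher — 2 in all.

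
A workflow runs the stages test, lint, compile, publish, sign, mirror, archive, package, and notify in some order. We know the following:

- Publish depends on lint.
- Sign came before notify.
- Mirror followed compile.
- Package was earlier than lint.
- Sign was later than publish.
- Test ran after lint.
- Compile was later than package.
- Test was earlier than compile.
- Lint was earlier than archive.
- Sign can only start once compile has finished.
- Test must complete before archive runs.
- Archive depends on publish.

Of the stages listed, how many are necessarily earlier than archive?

Directly stated before archive: lint, publish, and test.
Package reaches archive via package → lint → archive.
No chain forces notify (or any of the others) ahead of archive.
That's lint, package, publish, and test — 4 in all.

4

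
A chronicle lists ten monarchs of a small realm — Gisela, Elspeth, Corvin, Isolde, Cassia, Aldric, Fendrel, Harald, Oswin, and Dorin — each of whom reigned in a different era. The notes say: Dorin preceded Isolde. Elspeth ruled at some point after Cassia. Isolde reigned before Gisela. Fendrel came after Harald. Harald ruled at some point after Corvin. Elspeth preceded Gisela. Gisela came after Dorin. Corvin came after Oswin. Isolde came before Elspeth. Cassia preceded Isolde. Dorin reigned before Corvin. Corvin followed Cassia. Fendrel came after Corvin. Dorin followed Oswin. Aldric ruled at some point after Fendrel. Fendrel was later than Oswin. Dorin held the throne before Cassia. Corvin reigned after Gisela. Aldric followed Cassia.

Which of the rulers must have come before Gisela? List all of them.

Directly stated before Gisela: Dorin, Elspeth, and Isolde.
Cassia reaches Gisela via Cassia → Isolde → Gisela.
Oswin reaches Gisela via Oswin → Dorin → Gisela.

Cassia, Dorin, Elspeth, Isolde, Oswin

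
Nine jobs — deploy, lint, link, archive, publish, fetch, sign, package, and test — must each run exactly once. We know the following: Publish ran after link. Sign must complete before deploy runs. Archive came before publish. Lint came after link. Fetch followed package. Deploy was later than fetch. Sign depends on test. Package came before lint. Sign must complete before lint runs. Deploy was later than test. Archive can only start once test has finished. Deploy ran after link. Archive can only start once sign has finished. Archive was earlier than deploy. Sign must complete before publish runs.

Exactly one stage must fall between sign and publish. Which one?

archive

Tracing the constraints gives sign → archive → publish, so archive sits after sign and before publish.
No other stage is forced both after sign and before publish.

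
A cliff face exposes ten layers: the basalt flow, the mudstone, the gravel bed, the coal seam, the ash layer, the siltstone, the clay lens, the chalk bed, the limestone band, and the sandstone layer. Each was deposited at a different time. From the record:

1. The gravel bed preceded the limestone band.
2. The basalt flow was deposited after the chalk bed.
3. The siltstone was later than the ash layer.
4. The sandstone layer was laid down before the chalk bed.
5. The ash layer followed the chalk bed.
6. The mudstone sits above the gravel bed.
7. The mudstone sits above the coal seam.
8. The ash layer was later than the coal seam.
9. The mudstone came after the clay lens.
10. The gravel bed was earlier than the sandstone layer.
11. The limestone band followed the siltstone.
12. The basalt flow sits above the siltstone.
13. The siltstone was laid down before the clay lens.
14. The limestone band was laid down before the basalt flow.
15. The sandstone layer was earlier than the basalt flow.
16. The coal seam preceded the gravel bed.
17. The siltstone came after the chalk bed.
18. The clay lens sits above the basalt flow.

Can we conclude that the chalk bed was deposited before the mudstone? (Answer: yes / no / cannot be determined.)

Chain the constraints: the chalk bed → the siltstone → the clay lens → the mudstone. Each link is directly stated, so the chalk bed comes before the mudstone.

yes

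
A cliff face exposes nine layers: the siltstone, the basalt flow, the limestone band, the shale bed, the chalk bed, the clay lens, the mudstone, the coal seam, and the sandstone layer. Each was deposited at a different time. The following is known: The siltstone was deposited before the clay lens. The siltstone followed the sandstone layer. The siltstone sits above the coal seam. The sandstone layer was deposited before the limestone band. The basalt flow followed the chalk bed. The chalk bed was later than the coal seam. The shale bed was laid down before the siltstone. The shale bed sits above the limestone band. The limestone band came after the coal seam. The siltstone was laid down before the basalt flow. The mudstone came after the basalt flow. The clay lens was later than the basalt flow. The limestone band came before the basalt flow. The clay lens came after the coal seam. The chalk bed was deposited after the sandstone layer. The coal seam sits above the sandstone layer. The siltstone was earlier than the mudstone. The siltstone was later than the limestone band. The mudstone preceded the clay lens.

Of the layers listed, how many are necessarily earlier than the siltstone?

Directly stated before the siltstone: the coal seam, the limestone band, the sandstone layer, and the shale bed.
No chain forces the mudstone (or any of the others) ahead of the siltstone.
That's the coal seam, the limestone band, the sandstone layer, and the shale bed — 4 in all.

4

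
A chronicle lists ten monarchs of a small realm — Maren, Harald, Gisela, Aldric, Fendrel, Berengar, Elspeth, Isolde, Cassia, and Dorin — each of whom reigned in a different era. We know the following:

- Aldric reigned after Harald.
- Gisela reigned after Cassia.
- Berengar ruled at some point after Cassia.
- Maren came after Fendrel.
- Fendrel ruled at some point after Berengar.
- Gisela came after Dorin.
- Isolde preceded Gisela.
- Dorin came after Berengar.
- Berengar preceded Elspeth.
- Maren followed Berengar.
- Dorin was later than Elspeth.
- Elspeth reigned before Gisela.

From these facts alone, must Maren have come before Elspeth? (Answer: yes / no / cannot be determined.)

No chain of stated constraints runs from Maren to Elspeth, and none runs from Elspeth to Maren either.
So the relative order of Maren and Elspeth is not fixed by the given facts.

cannot be determined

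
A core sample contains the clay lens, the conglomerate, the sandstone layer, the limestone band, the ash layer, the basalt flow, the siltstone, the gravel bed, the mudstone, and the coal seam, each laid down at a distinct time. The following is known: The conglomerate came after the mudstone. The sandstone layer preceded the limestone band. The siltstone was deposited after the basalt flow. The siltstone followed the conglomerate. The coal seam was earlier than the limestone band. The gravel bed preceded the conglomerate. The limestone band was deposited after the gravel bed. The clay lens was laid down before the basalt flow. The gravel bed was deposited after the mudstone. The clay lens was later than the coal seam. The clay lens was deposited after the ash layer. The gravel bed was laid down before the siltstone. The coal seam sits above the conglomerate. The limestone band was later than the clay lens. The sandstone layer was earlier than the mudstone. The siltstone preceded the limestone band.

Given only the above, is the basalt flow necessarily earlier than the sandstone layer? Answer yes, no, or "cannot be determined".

no

Tracing the constraints gives the sandstone layer → the mudstone → the conglomerate → the coal seam → the clay lens → the basalt flow, so the sandstone layer must come before the basalt flow.
That means the basalt flow cannot be before the sandstone layer.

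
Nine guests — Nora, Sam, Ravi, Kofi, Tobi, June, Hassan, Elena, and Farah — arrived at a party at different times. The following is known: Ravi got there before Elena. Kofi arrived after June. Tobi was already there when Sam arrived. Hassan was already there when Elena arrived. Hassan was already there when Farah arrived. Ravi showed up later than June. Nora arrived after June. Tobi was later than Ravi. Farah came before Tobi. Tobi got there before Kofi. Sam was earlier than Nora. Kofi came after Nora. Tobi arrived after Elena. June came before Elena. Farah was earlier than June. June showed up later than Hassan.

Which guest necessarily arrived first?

Hassan

Hassan has a chain of constraints placing them before every other guest, so Hassan must be first.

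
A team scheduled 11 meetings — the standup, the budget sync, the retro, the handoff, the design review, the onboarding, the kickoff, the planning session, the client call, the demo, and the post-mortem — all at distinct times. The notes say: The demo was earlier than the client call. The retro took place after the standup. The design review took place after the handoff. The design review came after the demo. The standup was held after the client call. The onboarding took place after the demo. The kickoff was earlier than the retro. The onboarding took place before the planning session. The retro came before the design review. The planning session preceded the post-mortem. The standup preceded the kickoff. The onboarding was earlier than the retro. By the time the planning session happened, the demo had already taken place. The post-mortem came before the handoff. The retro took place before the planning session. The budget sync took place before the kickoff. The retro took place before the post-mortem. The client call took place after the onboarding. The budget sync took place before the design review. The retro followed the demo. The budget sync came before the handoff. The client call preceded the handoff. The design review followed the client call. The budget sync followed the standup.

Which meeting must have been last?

the design review

Every other meeting has a chain of constraints placing it before the design review, so the design review is last.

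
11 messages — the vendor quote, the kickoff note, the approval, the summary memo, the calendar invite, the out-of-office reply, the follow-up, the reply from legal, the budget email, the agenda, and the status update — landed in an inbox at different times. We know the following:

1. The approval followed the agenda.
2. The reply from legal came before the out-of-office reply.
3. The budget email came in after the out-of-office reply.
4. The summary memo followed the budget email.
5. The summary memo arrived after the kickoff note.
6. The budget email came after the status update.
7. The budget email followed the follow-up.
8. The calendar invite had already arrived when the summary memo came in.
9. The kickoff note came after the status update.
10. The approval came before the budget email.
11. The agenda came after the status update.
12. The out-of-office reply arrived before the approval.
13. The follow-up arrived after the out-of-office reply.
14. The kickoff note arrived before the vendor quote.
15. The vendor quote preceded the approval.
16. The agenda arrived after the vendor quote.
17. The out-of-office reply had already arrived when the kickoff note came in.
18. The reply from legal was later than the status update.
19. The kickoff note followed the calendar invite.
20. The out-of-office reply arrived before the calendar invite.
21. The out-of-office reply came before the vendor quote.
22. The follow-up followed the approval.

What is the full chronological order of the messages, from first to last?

The constraints fix every adjacent pair, so only one ordering works:
the status update → the reply from legal → the out-of-office reply → the calendar invite → the kickoff note → the vendor quote → the agenda → the approval → the follow-up → the budget email → the summary memo.

the status update, the reply from legal, the out-of-office reply, the calendar invite, the kickoff note, the vendor quote, the agenda, the approval, the follow-up, the budget email, the summary memo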